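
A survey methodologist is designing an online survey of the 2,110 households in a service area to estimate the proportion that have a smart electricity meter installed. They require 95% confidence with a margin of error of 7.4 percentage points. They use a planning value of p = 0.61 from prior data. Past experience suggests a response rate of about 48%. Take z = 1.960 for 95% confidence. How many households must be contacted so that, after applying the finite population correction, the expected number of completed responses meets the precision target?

Completed interviews needed (unadjusted): n₀ = 1.960² × 0.2379 / 0.074² ≈ 166.89 → 167.
FPC for N = 2,110: n = 167 / (1 + 166/2110) = 167 / 1.0787 ≈ 154.82 → 155.
At a 48% response rate, contacts needed = 155 / 0.48 ≈ 322.92 → 323.

323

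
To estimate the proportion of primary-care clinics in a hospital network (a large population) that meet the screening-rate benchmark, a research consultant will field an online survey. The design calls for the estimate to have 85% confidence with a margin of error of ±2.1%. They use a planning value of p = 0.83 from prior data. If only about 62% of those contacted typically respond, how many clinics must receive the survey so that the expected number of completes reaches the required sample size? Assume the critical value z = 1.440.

Completed interviews needed: n₀ = 1.440² × 0.1411 / 0.021² ≈ 663.46 → 664.
At a 62% response rate, contacts needed = 664 / 0.62 ≈ 1070.97 → 1071.

1071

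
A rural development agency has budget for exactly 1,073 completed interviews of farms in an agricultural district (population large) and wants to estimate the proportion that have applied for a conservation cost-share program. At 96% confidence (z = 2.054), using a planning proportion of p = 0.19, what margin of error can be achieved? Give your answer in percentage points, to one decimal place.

SE(p̂) = √[p(1−p)/n] = √[0.1539/1073] = 0.01198.
E = z × SE = 2.054 × 0.01198 = 0.02460, or 2.5 percentage points.

2.5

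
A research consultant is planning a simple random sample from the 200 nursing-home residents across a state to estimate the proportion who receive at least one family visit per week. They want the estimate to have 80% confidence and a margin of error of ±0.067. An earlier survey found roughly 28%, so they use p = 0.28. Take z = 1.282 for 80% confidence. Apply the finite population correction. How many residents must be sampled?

55

Unadjusted: n₀ = 1.282² × 0.28 × 0.72 / 0.067² ≈ 73.81, so n₀ = 74.
Finite population correction with N = 200: n = n₀ / (1 + (n₀−1)/N) = 74 / (1 + 73/200) = 74 / 1.3650 ≈ 54.21.
Rounding up, n = 55.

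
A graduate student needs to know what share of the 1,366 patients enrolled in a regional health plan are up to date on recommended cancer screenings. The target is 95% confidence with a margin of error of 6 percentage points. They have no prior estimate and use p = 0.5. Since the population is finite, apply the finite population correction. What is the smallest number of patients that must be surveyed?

For 95% confidence, z = 1.960.
Unadjusted: n₀ = 1.960² × 0.50 × 0.50 / 0.060² ≈ 266.78, so n₀ = 267.
Finite population correction with N = 1,366: n = n₀ / (1 + (n₀−1)/N) = 267 / (1 + 266/1366) = 267 / 1.1947 ≈ 223.48.
Rounding up, n = 224.

224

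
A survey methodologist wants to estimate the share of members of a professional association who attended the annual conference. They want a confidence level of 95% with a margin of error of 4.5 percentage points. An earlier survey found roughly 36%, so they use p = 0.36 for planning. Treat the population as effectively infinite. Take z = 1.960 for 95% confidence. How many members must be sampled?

With p = 0.36, p(1−p) = 0.2304.
n = z²·p(1−p)/E² = 1.960² × 0.2304 / 0.045² = 3.8416 × 0.2304 / 0.002025 ≈ 437.09.
Rounding up gives n = 438.

438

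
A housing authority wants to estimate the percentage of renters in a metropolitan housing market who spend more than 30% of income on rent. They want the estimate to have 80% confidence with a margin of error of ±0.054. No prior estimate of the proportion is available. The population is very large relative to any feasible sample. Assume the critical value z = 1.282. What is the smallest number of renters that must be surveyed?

141

With no prior estimate, use p = 0.5, giving p(1−p) = 0.25.
n = z²·p(1−p)/E² = 1.282² × 0.2500 / 0.054² = 1.6435 × 0.2500 / 0.002916 ≈ 140.91.
Rounding up gives n = 141.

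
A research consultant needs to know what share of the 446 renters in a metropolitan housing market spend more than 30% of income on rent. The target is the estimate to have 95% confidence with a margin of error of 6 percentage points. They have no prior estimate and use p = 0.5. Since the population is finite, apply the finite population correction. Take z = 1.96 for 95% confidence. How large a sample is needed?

168

Unadjusted: n₀ = 1.96² × 0.50 × 0.50 / 0.060² ≈ 266.78, so n₀ = 267.
Finite population correction with N = 446: n = n₀ / (1 + (n₀−1)/N) = 267 / (1 + 266/446) = 267 / 1.5964 ≈ 167.25.
Rounding up, n = 168.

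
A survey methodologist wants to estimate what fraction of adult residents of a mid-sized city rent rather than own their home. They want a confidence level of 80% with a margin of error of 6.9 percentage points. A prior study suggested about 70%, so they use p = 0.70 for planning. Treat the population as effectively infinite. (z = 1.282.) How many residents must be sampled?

73

With p = 0.70, p(1−p) = 0.2100.
n = z²·p(1−p)/E² = 1.282² × 0.2100 / 0.069² = 1.6435 × 0.2100 / 0.004761 ≈ 72.49.
Rounding up gives n = 73.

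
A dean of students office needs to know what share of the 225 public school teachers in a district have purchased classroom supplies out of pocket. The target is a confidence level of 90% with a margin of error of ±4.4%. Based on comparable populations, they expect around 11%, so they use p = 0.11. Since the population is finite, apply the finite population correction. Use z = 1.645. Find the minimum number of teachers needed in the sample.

Unadjusted: n₀ = 1.645² × 0.11 × 0.89 / 0.044² ≈ 136.84, so n₀ = 137.
Finite population correction with N = 225: n = n₀ / (1 + (n₀−1)/N) = 137 / (1 + 136/225) = 137 / 1.6044 ≈ 85.39.
Rounding up, n = 86.

86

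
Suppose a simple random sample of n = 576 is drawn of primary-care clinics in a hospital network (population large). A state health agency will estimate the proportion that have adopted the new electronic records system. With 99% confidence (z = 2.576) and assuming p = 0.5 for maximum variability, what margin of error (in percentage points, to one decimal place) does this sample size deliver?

5.4

SE(p̂) = √[p(1−p)/n] = √[0.2500/576] = 0.02083.
E = z × SE = 2.576 × 0.02083 = 0.05367, or 5.4 percentage points.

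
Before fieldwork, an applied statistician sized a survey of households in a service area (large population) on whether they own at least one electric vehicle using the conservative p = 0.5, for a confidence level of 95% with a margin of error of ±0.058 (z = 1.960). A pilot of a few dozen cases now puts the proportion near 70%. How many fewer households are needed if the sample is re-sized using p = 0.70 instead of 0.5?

46

Conservative (p = 0.5): n = 1.960² × 0.25 / 0.058² ≈ 285.49 → 286.
Using p = 0.70: p(1−p) = 0.2100, so n = 1.960² × 0.2100 / 0.058² ≈ 239.81 → 240.
Reduction: 286 − 240 = 46.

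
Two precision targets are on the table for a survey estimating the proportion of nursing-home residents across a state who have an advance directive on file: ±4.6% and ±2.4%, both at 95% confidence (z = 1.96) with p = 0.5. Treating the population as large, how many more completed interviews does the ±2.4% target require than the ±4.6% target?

At ±4.6%: n = 1.96² × 0.2500 / 0.046² ≈ 453.88 → 454.
At ±2.4%: n = 1.96² × 0.2500 / 0.024² ≈ 1667.36 → 1668.
Additional respondents: 1668 − 454 = 1214.

1214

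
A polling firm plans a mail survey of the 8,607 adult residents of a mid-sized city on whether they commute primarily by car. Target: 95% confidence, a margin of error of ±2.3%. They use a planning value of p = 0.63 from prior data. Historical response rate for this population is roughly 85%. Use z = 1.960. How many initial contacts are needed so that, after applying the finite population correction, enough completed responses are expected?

Completed interviews needed (unadjusted): n₀ = 1.960² × 0.2331 / 0.023² ≈ 1692.77 → 1693.
FPC for N = 8,607: n = 1693 / (1 + 1692/8607) = 1693 / 1.1966 ≈ 1414.86 → 1415.
At an 85% response rate, contacts needed = 1415 / 0.85 ≈ 1664.71 → 1665.

1665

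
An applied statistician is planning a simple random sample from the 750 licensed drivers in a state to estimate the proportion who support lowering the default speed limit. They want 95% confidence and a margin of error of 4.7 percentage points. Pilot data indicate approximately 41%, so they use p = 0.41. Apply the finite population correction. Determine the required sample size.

270

For 95% confidence, z = 1.960.
Unadjusted: n₀ = 1.960² × 0.41 × 0.59 / 0.047² ≈ 420.68, so n₀ = 421.
Finite population correction with N = 750: n = n₀ / (1 + (n₀−1)/N) = 421 / (1 + 420/750) = 421 / 1.5600 ≈ 269.87.
Rounding up, n = 270.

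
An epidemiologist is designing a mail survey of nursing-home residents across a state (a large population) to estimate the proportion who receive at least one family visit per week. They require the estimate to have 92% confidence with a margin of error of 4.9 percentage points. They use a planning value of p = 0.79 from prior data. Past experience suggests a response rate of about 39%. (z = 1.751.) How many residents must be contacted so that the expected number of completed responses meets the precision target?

Completed interviews needed: n₀ = 1.751² × 0.1659 / 0.049² ≈ 211.85 → 212.
At a 39% response rate, contacts needed = 212 / 0.39 ≈ 543.59 → 544.

544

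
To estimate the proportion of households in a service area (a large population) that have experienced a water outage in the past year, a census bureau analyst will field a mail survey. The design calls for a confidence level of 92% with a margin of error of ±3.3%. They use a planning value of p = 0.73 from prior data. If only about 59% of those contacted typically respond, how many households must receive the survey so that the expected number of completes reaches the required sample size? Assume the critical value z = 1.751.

Completed interviews needed: n₀ = 1.751² × 0.1971 / 0.033² ≈ 554.92 → 555.
At a 59% response rate, contacts needed = 555 / 0.59 ≈ 940.68 → 941.

941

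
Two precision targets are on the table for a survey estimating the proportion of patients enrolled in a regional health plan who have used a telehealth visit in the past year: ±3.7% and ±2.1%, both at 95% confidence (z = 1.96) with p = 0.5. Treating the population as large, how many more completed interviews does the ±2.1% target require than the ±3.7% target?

1476

At ±3.7%: n = 1.96² × 0.2500 / 0.037² ≈ 701.53 → 702.
At ±2.1%: n = 1.96² × 0.2500 / 0.021² ≈ 2177.78 → 2178.
Additional respondents: 2178 − 702 = 1476.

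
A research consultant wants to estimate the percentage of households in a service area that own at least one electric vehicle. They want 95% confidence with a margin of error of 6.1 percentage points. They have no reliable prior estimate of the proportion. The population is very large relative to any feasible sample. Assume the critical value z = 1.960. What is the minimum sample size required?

259

With no prior estimate, use p = 0.5, giving p(1−p) = 0.25.
n = z²·p(1−p)/E² = 1.960² × 0.2500 / 0.061² = 3.8416 × 0.2500 / 0.003721 ≈ 258.10.
Rounding up gives n = 259.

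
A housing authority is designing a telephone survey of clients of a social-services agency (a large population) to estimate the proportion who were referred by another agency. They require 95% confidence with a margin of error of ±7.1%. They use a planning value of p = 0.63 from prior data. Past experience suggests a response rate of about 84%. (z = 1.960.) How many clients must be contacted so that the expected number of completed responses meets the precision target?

212

Completed interviews needed: n₀ = 1.960² × 0.2331 / 0.071² ≈ 177.64 → 178.
At an 84% response rate, contacts needed = 178 / 0.84 ≈ 211.90 → 212.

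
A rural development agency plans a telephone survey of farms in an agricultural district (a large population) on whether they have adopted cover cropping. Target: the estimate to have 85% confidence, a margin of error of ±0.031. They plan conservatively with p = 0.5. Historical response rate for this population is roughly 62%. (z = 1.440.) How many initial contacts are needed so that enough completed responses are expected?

Completed interviews needed: n₀ = 1.440² × 0.2500 / 0.031² ≈ 539.44 → 540.
At a 62% response rate, contacts needed = 540 / 0.62 ≈ 870.97 → 871.

871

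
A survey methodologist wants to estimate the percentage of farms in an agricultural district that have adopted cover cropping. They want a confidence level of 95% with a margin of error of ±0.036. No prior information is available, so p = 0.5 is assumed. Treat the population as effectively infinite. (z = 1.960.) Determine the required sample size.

With p = 0.5, p(1−p) = 0.25.
n = z²·p(1−p)/E² = 1.960² × 0.2500 / 0.036² = 3.8416 × 0.2500 / 0.001296 ≈ 741.05.
Rounding up gives n = 742.

742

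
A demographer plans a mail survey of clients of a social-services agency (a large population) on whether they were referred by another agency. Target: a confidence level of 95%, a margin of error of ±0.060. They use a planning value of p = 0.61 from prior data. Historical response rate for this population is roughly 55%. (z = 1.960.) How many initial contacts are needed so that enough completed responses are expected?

462

Completed interviews needed: n₀ = 1.960² × 0.2379 / 0.060² ≈ 253.87 → 254.
At a 55% response rate, contacts needed = 254 / 0.55 ≈ 461.82 → 462.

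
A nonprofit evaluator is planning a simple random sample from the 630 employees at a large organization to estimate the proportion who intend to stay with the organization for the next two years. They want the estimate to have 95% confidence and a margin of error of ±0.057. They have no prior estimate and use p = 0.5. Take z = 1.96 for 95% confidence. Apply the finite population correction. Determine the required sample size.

Unadjusted: n₀ = 1.96² × 0.50 × 0.50 / 0.057² ≈ 295.60, so n₀ = 296.
Finite population correction with N = 630: n = n₀ / (1 + (n₀−1)/N) = 296 / (1 + 295/630) = 296 / 1.4683 ≈ 201.60.
Rounding up, n = 202.

202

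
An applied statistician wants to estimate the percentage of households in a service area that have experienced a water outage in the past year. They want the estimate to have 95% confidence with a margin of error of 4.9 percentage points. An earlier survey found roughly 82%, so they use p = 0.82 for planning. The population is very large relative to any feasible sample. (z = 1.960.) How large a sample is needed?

With p = 0.82, p(1−p) = 0.1476.
n = z²·p(1−p)/E² = 1.960² × 0.1476 / 0.049² = 3.8416 × 0.1476 / 0.002401 ≈ 236.16.
Rounding up gives n = 237.

237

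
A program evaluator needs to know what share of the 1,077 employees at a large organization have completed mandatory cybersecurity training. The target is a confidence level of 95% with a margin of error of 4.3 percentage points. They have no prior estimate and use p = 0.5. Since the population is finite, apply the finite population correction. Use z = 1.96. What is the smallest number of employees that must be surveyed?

Unadjusted: n₀ = 1.96² × 0.50 × 0.50 / 0.043² ≈ 519.42, so n₀ = 520.
Finite population correction with N = 1,077: n = n₀ / (1 + (n₀−1)/N) = 520 / (1 + 519/1077) = 520 / 1.4819 ≈ 350.90.
Rounding up, n = 351.

351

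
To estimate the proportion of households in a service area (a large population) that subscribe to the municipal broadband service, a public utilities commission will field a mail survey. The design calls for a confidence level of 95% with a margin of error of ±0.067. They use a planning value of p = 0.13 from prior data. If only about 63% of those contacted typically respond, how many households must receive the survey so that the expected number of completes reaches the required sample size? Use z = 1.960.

Completed interviews needed: n₀ = 1.960² × 0.1131 / 0.067² ≈ 96.79 → 97.
At a 63% response rate, contacts needed = 97 / 0.63 ≈ 153.97 → 154.

154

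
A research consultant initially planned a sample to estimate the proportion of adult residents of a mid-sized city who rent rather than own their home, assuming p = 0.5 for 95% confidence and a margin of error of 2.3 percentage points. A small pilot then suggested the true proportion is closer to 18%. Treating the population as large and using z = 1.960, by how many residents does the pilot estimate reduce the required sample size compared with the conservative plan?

Conservative (p = 0.5): n = 1.960² × 0.25 / 0.023² ≈ 1815.50 → 1816.
Using p = 0.18: p(1−p) = 0.1476, so n = 1.960² × 0.1476 / 0.023² ≈ 1071.87 → 1072.
Reduction: 1816 − 1072 = 744.

744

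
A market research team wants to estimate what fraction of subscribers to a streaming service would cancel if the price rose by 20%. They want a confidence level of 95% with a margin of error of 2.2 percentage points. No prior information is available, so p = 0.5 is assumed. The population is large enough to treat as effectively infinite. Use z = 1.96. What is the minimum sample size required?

1985

With p = 0.5, p(1−p) = 0.25.
n = z²·p(1−p)/E² = 1.96² × 0.2500 / 0.022² = 3.8416 × 0.2500 / 0.000484 ≈ 1984.30.
Rounding up gives n = 1985.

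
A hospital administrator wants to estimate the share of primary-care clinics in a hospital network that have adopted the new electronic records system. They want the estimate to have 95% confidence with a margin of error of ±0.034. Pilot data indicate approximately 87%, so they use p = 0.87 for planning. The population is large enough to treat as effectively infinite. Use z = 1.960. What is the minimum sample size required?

With p = 0.87, p(1−p) = 0.1131.
n = z²·p(1−p)/E² = 1.960² × 0.1131 / 0.034² = 3.8416 × 0.1131 / 0.001156 ≈ 375.85.
Rounding up gives n = 376.

376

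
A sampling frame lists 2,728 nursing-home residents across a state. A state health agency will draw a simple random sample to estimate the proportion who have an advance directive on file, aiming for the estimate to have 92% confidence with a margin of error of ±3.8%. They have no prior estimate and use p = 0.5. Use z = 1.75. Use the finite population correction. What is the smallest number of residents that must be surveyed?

445

Unadjusted: n₀ = 1.75² × 0.50 × 0.50 / 0.038² ≈ 530.21, so n₀ = 531.
Finite population correction with N = 2,728: n = n₀ / (1 + (n₀−1)/N) = 531 / (1 + 530/2728) = 531 / 1.1943 ≈ 444.62.
Rounding up, n = 445.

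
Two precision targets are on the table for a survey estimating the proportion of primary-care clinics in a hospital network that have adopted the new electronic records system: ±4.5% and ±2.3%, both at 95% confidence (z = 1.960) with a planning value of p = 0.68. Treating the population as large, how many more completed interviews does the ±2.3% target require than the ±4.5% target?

At ±4.5%: n = 1.960² × 0.2176 / 0.045² ≈ 412.81 → 413.
At ±2.3%: n = 1.960² × 0.2176 / 0.023² ≈ 1580.21 → 1581.
Additional respondents: 1581 − 413 = 1168.

1168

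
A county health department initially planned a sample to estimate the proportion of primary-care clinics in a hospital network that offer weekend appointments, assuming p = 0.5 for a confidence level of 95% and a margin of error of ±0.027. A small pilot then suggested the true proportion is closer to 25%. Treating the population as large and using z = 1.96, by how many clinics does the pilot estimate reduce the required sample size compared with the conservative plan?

Conservative (p = 0.5): n = 1.96² × 0.25 / 0.027² ≈ 1317.42 → 1318.
Using p = 0.25: p(1−p) = 0.1875, so n = 1.96² × 0.1875 / 0.027² ≈ 988.07 → 989.
Reduction: 1318 − 989 = 329.

329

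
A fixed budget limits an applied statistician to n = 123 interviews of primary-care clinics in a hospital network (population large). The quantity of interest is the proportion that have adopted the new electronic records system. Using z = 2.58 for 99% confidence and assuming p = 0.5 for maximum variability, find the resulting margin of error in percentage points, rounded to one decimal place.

SE(p̂) = √[p(1−p)/n] = √[0.2500/123] = 0.04508.
E = z × SE = 2.58 × 0.04508 = 0.11632, or 11.6 percentage points.

11.6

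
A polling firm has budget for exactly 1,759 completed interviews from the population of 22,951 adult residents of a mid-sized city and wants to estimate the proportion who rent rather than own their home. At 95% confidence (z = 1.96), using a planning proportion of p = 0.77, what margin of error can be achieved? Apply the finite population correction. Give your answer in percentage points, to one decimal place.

1.9

Finite-population factor: (N−n)/(N−1) = (22951−1759)/(22951−1) = 0.9234.
SE(p̂) = √[p(1−p)/n · (N−n)/(N−1)] = √[0.1771/1759 × 0.9234] = 0.00964.
E = z × SE = 1.96 × 0.00964 = 0.01890 ≈ 1.9 percentage points.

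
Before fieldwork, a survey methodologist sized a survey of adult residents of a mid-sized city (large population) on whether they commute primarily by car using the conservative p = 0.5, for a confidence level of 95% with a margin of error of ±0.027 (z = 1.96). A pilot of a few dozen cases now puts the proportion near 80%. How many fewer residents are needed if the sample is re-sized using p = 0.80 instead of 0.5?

474

Conservative (p = 0.5): n = 1.96² × 0.25 / 0.027² ≈ 1317.42 → 1318.
Using p = 0.80: p(1−p) = 0.1600, so n = 1.96² × 0.1600 / 0.027² ≈ 843.15 → 844.
Reduction: 1318 − 844 = 474.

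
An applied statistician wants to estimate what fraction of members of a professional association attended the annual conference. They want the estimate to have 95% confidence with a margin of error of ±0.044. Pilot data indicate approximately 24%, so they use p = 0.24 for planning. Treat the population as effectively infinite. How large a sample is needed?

For 95% confidence, z = 1.96.
With p = 0.24, p(1−p) = 0.1824.
n = z²·p(1−p)/E² = 1.96² × 0.1824 / 0.044² = 3.8416 × 0.1824 / 0.001936 ≈ 361.94.
Rounding up gives n = 362.

362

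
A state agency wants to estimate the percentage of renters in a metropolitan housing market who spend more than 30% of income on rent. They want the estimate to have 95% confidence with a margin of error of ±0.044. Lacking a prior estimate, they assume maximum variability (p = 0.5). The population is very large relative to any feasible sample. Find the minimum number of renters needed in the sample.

497

For 95% confidence, z = 1.960.
With p = 0.5, p(1−p) = 0.25.
n = z²·p(1−p)/E² = 1.960² × 0.2500 / 0.044² = 3.8416 × 0.2500 / 0.001936 ≈ 496.07.
Rounding up gives n = 497.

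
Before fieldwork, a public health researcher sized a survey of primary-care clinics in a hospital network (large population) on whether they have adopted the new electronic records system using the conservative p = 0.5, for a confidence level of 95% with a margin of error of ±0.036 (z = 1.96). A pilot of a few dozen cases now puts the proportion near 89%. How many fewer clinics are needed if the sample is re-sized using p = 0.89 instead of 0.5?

Conservative (p = 0.5): n = 1.96² × 0.25 / 0.036² ≈ 741.05 → 742.
Using p = 0.89: p(1−p) = 0.0979, so n = 1.96² × 0.0979 / 0.036² ≈ 290.19 → 291.
Reduction: 742 − 291 = 451.

451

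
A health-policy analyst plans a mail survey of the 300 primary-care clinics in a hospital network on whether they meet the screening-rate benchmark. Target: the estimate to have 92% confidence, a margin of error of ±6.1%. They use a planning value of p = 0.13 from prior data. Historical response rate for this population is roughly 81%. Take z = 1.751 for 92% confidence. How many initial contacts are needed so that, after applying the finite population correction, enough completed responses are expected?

Completed interviews needed (unadjusted): n₀ = 1.751² × 0.1131 / 0.061² ≈ 93.19 → 94.
FPC for N = 300: n = 94 / (1 + 93/300) = 94 / 1.3100 ≈ 71.76 → 72.
At an 81% response rate, contacts needed = 72 / 0.81 ≈ 88.89 → 89.

89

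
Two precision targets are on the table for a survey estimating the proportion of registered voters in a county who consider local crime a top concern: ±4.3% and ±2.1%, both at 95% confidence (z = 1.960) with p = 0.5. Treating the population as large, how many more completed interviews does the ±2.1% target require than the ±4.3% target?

1658

At ±4.3%: n = 1.960² × 0.2500 / 0.043² ≈ 519.42 → 520.
At ±2.1%: n = 1.960² × 0.2500 / 0.021² ≈ 2177.78 → 2178.
Additional respondents: 2178 − 520 = 1658.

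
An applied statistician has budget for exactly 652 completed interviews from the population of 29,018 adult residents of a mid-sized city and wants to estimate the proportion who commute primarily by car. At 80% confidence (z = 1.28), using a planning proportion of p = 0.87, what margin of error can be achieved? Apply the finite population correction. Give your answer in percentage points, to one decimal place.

1.7

Finite-population factor: (N−n)/(N−1) = (29018−652)/(29018−1) = 0.9776.
SE(p̂) = √[p(1−p)/n · (N−n)/(N−1)] = √[0.1131/652 × 0.9776] = 0.01302.
E = z × SE = 1.28 × 0.01302 = 0.01667 ≈ 1.7 percentage points.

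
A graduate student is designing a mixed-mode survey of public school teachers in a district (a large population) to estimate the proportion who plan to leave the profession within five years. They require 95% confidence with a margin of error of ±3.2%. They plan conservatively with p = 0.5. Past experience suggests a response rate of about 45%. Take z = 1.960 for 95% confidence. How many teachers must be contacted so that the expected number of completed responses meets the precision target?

2085

Completed interviews needed: n₀ = 1.960² × 0.2500 / 0.032² ≈ 937.89 → 938.
At a 45% response rate, contacts needed = 938 / 0.45 ≈ 2084.44 → 2085.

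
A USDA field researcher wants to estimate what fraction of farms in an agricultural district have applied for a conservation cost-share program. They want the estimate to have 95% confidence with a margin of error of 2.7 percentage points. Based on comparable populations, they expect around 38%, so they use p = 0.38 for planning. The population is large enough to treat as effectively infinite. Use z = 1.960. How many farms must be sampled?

With p = 0.38, p(1−p) = 0.2356.
n = z²·p(1−p)/E² = 1.960² × 0.2356 / 0.027² = 3.8416 × 0.2356 / 0.000729 ≈ 1241.54.
Rounding up gives n = 1242.

1242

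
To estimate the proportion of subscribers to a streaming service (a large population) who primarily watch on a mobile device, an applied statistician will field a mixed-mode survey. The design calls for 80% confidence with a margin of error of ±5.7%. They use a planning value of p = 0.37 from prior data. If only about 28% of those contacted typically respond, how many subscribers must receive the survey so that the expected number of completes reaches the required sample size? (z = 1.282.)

Completed interviews needed: n₀ = 1.282² × 0.2331 / 0.057² ≈ 117.91 → 118.
At a 28% response rate, contacts needed = 118 / 0.28 ≈ 421.43 → 422.

422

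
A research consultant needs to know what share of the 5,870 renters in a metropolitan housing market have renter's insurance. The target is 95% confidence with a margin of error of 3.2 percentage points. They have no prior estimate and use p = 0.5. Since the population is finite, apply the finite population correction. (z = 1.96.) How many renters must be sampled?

Unadjusted: n₀ = 1.96² × 0.50 × 0.50 / 0.032² ≈ 937.89, so n₀ = 938.
Finite population correction with N = 5,870: n = n₀ / (1 + (n₀−1)/N) = 938 / (1 + 937/5870) = 938 / 1.1596 ≈ 808.88.
Rounding up, n = 809.

809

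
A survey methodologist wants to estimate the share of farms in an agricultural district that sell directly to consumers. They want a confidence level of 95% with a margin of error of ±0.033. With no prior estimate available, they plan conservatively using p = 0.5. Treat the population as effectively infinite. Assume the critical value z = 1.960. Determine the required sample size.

882

With p = 0.5, p(1−p) = 0.25.
n = z²·p(1−p)/E² = 1.960² × 0.2500 / 0.033² = 3.8416 × 0.2500 / 0.001089 ≈ 881.91.
Rounding up gives n = 882.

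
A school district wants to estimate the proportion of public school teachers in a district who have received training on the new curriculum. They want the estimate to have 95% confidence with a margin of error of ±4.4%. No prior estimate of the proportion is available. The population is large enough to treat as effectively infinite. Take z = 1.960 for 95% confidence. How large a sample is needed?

497

With no prior estimate, use p = 0.5, giving p(1−p) = 0.25.
n = z²·p(1−p)/E² = 1.960² × 0.2500 / 0.044² = 3.8416 × 0.2500 / 0.001936 ≈ 496.07.
Rounding up gives n = 497.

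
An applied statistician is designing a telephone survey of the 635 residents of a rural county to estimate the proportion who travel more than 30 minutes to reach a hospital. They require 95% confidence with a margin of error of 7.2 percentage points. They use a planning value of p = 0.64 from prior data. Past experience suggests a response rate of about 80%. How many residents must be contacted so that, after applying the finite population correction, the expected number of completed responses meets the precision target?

169

For 95% confidence, z = 1.96.
Completed interviews needed (unadjusted): n₀ = 1.96² × 0.2304 / 0.072² ≈ 170.74 → 171.
FPC for N = 635: n = 171 / (1 + 170/635) = 171 / 1.2677 ≈ 134.89 → 135.
At an 80% response rate, contacts needed = 135 / 0.80 ≈ 168.75 → 169.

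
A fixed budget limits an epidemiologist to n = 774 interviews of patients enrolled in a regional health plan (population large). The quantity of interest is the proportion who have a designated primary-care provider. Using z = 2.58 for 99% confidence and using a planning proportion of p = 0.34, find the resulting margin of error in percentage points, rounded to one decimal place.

4.4

SE(p̂) = √[p(1−p)/n] = √[0.2244/774] = 0.01703.
E = z × SE = 2.58 × 0.01703 = 0.04393, or 4.4 percentage points.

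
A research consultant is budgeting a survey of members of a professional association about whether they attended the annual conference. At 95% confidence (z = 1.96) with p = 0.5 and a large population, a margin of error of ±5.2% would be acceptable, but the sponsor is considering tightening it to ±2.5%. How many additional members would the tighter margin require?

1181

At ±5.2%: n = 1.96² × 0.2500 / 0.052² ≈ 355.18 → 356.
At ±2.5%: n = 1.96² × 0.2500 / 0.025² ≈ 1536.64 → 1537.
Additional respondents: 1537 − 356 = 1181.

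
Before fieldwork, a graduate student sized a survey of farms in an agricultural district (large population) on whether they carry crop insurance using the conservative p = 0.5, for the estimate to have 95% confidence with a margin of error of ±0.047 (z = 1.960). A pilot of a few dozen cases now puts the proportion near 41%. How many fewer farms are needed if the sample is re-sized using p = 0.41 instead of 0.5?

Conservative (p = 0.5): n = 1.960² × 0.25 / 0.047² ≈ 434.77 → 435.
Using p = 0.41: p(1−p) = 0.2419, so n = 1.960² × 0.2419 / 0.047² ≈ 420.68 → 421.
Reduction: 435 − 421 = 14.

14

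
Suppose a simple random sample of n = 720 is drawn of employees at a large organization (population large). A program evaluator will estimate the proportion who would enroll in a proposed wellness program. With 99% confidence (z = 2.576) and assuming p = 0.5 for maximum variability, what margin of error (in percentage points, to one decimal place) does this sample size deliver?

4.8

SE(p̂) = √[p(1−p)/n] = √[0.2500/720] = 0.01863.
E = z × SE = 2.576 × 0.01863 = 0.04800, or 4.8 percentage points.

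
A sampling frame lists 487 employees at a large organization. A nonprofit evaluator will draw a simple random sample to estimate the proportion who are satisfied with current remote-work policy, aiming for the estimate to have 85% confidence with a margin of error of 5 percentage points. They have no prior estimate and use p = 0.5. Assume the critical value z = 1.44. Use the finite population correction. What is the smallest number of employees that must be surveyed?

146

Unadjusted: n₀ = 1.44² × 0.50 × 0.50 / 0.050² ≈ 207.36, so n₀ = 208.
Finite population correction with N = 487: n = n₀ / (1 + (n₀−1)/N) = 208 / (1 + 207/487) = 208 / 1.4251 ≈ 145.96.
Rounding up, n = 146.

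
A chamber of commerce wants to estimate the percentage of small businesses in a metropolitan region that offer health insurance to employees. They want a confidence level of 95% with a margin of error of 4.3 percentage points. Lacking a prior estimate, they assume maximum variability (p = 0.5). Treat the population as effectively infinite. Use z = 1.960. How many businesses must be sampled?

520

With p = 0.5, p(1−p) = 0.25.
n = z²·p(1−p)/E² = 1.960² × 0.2500 / 0.043² = 3.8416 × 0.2500 / 0.001849 ≈ 519.42.
Rounding up gives n = 520.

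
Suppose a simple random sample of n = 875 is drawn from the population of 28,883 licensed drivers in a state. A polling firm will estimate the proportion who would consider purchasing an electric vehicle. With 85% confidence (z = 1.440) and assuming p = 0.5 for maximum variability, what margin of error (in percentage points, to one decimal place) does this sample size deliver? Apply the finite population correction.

2.4

Finite-population factor: (N−n)/(N−1) = (28883−875)/(28883−1) = 0.9697.
SE(p̂) = √[p(1−p)/n · (N−n)/(N−1)] = √[0.2500/875 × 0.9697] = 0.01665.
E = z × SE = 1.440 × 0.01665 = 0.02397 ≈ 2.4 percentage points.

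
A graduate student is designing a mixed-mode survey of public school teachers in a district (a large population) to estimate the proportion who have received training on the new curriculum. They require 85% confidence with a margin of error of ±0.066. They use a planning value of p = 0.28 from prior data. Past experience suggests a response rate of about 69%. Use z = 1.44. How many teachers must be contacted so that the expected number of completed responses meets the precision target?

140

Completed interviews needed: n₀ = 1.44² × 0.2016 / 0.066² ≈ 95.97 → 96.
At a 69% response rate, contacts needed = 96 / 0.69 ≈ 139.13 → 140.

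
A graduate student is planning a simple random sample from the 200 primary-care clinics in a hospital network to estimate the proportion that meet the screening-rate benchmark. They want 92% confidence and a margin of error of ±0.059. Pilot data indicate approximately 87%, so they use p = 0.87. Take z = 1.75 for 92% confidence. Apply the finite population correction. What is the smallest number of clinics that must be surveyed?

Unadjusted: n₀ = 1.75² × 0.87 × 0.13 / 0.059² ≈ 99.50, so n₀ = 100.
Finite population correction with N = 200: n = n₀ / (1 + (n₀−1)/N) = 100 / (1 + 99/200) = 100 / 1.4950 ≈ 66.89.
Rounding up, n = 67.

67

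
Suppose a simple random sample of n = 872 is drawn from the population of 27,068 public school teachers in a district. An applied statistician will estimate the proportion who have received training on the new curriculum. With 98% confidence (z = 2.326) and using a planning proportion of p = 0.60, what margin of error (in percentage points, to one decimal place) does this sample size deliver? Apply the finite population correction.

Finite-population factor: (N−n)/(N−1) = (27068−872)/(27068−1) = 0.9678.
SE(p̂) = √[p(1−p)/n · (N−n)/(N−1)] = √[0.2400/872 × 0.9678] = 0.01632.
E = z × SE = 2.326 × 0.01632 = 0.03796 ≈ 3.8 percentage points.

3.8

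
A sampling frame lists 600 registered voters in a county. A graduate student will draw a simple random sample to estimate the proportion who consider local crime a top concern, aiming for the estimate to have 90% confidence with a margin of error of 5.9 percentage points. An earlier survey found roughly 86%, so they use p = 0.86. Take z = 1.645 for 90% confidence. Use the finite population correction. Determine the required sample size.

Unadjusted: n₀ = 1.645² × 0.86 × 0.14 / 0.059² ≈ 93.60, so n₀ = 94.
Finite population correction with N = 600: n = n₀ / (1 + (n₀−1)/N) = 94 / (1 + 93/600) = 94 / 1.1550 ≈ 81.39.
Rounding up, n = 82.

82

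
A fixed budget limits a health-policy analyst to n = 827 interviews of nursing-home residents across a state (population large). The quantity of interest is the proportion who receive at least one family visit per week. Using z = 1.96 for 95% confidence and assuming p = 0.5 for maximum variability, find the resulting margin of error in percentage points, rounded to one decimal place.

SE(p̂) = √[p(1−p)/n] = √[0.2500/827] = 0.01739.
E = z × SE = 1.96 × 0.01739 = 0.03408, or 3.4 percentage points.

3.4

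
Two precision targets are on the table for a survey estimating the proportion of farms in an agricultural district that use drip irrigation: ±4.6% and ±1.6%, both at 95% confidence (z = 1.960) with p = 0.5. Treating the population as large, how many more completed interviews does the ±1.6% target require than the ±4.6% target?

3298

At ±4.6%: n = 1.960² × 0.2500 / 0.046² ≈ 453.88 → 454.
At ±1.6%: n = 1.960² × 0.2500 / 0.016² ≈ 3751.56 → 3752.
Additional respondents: 3752 − 454 = 3298.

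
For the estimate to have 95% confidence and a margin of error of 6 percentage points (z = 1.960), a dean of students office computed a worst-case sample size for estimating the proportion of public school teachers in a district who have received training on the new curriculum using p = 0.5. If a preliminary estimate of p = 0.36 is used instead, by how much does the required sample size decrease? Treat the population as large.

21

Conservative (p = 0.5): n = 1.960² × 0.25 / 0.060² ≈ 266.78 → 267.
Using p = 0.36: p(1−p) = 0.2304, so n = 1.960² × 0.2304 / 0.060² ≈ 245.86 → 246.
Reduction: 267 − 246 = 21.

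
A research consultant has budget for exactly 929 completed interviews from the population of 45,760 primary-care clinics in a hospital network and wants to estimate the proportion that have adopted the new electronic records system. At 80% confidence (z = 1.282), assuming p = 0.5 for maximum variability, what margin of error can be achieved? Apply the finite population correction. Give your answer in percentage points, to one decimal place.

2.1

Finite-population factor: (N−n)/(N−1) = (45760−929)/(45760−1) = 0.9797.
SE(p̂) = √[p(1−p)/n · (N−n)/(N−1)] = √[0.2500/929 × 0.9797] = 0.01624.
E = z × SE = 1.282 × 0.01624 = 0.02082 ≈ 2.1 percentage points.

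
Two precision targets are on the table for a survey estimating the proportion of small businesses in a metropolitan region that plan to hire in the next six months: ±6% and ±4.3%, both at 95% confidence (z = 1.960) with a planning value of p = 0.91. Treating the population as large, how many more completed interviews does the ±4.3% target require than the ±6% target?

83

At ±6%: n = 1.960² × 0.0819 / 0.060² ≈ 87.40 → 88.
At ±4.3%: n = 1.960² × 0.0819 / 0.043² ≈ 170.16 → 171.
Additional respondents: 171 − 88 = 83.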